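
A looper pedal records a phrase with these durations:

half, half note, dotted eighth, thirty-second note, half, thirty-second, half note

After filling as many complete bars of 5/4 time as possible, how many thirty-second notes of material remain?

One bar of 5/4 = 40 thirty-second notes.
Each duration in thirty-second notes: half = 16; half note = 16; dotted eighth = 6; thirty-second note = 1; half = 16; thirty-second = 1; half note = 16.
Sum: 16 + 16 + 6 + 1 + 16 + 1 + 16 = 72.
72 ÷ 40 = 1 complete bar with 32 thirty-second notes remaining.

32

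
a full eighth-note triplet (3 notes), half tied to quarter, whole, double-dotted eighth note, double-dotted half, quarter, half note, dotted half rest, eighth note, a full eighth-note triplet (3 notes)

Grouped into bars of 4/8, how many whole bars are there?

One bar of 4/8 = 16 thirty-second notes.
Express everything in thirty-second notes: a full eighth-note triplet (3 notes) (three triplet eighths span one quarter) = 8; half tied to quarter (half + quarter) = 24; whole = 32; double-dotted eighth note = 7; double-dotted half = 28; quarter = 8; half note = 16; dotted half rest = 24; eighth note = 4; a full eighth-note triplet (3 notes) (three triplet eighths span one quarter) = 8.
Sum: 8 + 24 + 32 + 7 + 28 + 8 + 16 + 24 + 4 + 8 = 159.
159 ÷ 16 = 9 complete bars with 15 left over.

9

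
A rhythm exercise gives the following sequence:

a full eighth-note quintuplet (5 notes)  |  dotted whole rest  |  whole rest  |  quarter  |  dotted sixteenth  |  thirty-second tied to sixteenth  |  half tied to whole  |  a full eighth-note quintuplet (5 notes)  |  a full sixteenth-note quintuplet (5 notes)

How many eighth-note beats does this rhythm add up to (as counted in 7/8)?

45.5

One eighth-note beat = 4 thirty-second notes.
Express everything in thirty-second notes: a full eighth-note quintuplet (5 notes) (five quintuplet eighths span one half) = 16; dotted whole rest = 48; whole rest = 32; quarter = 8; dotted sixteenth = 3; thirty-second tied to sixteenth (thirty-second + sixteenth) = 3; half tied to whole (half + whole) = 48; a full eighth-note quintuplet (5 notes) (five quintuplet eighths span one half) = 16; a full sixteenth-note quintuplet (5 notes) (five quintuplet sixteenths span one quarter) = 8.
Adding: 16 + 48 + 32 + 8 + 3 + 3 + 48 + 16 + 8 = 182.
182 ÷ 4 = 45.5 beats.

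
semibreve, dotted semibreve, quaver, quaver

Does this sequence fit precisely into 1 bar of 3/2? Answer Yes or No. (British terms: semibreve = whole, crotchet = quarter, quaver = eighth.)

No

One bar of 3/2 = 12 eighth notes.
Each duration in eighth notes: semibreve = 8; dotted semibreve = 12; quaver = 1; quaver = 1.
Total: 8 + 12 + 1 + 1 = 22.
22 exceeds 12, so the answer is No.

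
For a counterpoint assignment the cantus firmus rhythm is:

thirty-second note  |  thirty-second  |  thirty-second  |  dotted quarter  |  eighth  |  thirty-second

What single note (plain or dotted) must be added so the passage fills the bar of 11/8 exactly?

dotted half note

The bar of 11/8 = 44 thirty-second notes.
Each duration in thirty-second notes: thirty-second note = 1; thirty-second = 1; thirty-second = 1; dotted quarter = 12; eighth = 4; thirty-second = 1.
Adding: 1 + 1 + 1 + 12 + 4 + 1 = 20.
Remaining: 44 − 20 = 24 thirty-second notes, which is a dotted half note.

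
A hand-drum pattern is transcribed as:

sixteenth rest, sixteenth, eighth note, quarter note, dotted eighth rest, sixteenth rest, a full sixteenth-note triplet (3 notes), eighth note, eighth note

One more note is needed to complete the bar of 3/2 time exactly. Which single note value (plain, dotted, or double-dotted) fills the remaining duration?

The bar of 3/2 = 24 sixteenth notes.
Convert each value to sixteenth notes: sixteenth rest = 1; sixteenth = 1; eighth note = 2; quarter note = 4; dotted eighth rest = 3; sixteenth rest = 1; a full sixteenth-note triplet (3 notes) (three triplet sixteenths span one eighth) = 2; eighth note = 2; eighth note = 2.
Sum: 1 + 1 + 2 + 4 + 3 + 1 + 2 + 2 + 2 = 18.
Remaining: 24 − 18 = 6 sixteenth notes, which is a dotted quarter note.

dotted quarter note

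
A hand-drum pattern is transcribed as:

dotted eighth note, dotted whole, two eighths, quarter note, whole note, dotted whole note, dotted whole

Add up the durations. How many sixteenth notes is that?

99

Working in sixteenth notes: dotted eighth note = 3; dotted whole = 24; eighth = 2; eighth = 2; quarter note = 4; whole note = 16; dotted whole note = 24; dotted whole = 24.
Sum: 3 + 24 + 2 + 2 + 4 + 16 + 24 + 24 = 99 sixteenth notes.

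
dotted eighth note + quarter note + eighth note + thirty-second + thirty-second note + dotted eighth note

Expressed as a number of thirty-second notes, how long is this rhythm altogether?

Convert each value to thirty-second notes: dotted eighth note = 6; quarter note = 8; eighth note = 4; thirty-second = 1; thirty-second note = 1; dotted eighth note = 6.
Sum: 6 + 8 + 4 + 1 + 1 + 6 = 26 thirty-second notes.

26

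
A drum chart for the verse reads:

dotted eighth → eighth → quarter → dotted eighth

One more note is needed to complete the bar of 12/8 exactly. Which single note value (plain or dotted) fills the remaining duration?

dotted half note

The bar of 12/8 = 24 sixteenth notes.
Convert each value to sixteenth notes: dotted eighth = 3; eighth = 2; quarter = 4; dotted eighth = 3.
Adding: 3 + 2 + 4 + 3 = 12.
Remaining: 24 − 12 = 12 sixteenth notes, which is a dotted half note.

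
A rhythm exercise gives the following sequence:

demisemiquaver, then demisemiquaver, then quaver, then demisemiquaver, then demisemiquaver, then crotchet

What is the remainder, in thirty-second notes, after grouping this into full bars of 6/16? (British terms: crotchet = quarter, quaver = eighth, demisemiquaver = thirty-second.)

One bar of 6/16 = 12 thirty-second notes.
Working in thirty-second notes: demisemiquaver = 1; demisemiquaver = 1; quaver = 4; demisemiquaver = 1; demisemiquaver = 1; crotchet = 8.
Total: 1 + 1 + 4 + 1 + 1 + 8 = 16.
16 ÷ 12 = 1 complete bar with 4 thirty-second notes remaining.

4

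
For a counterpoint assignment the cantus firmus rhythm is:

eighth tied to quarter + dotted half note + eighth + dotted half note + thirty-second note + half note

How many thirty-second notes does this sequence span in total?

81

Convert each value to thirty-second notes: eighth tied to quarter (eighth + quarter) = 12; dotted half note = 24; eighth = 4; dotted half note = 24; thirty-second note = 1; half note = 16.
Altogether 12 + 24 + 4 + 24 + 1 + 16 = 81 thirty-second notes.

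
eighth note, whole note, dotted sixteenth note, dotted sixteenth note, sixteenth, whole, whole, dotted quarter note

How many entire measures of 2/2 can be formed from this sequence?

3

One bar of 2/2 = 32 thirty-second notes.
Working in thirty-second notes: eighth note = 4; whole note = 32; dotted sixteenth note = 3; dotted sixteenth note = 3; sixteenth = 2; whole = 32; whole = 32; dotted quarter note = 12.
Sum: 4 + 32 + 3 + 3 + 2 + 32 + 32 + 12 = 120.
120 ÷ 32 = 3 complete bars with 24 left over.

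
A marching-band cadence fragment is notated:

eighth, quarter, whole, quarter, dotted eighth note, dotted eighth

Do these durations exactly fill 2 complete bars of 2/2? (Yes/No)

Yes

One bar of 2/2 = 16 sixteenth notes, so 2 bars = 32.
Working in sixteenth notes: eighth = 2; quarter = 4; whole = 16; quarter = 4; dotted eighth note = 3; dotted eighth = 3.
Total: 2 + 4 + 16 + 4 + 3 + 3 = 32.
32 equals 32, so the answer is Yes.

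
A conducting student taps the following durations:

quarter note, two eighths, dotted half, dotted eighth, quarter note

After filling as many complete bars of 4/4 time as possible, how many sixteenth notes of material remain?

11

One bar of 4/4 = 16 sixteenth notes.
In sixteenth notes: quarter note = 4; eighth = 2; eighth = 2; dotted half = 12; dotted eighth = 3; quarter note = 4.
Altogether 4 + 2 + 2 + 12 + 3 + 4 = 27.
27 ÷ 16 = 1 complete bar with 11 sixteenth notes remaining.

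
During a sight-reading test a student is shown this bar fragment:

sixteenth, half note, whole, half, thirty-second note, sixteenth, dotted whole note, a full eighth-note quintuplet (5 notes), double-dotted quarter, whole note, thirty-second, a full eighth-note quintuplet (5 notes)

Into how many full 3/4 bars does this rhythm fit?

One bar of 3/4 = 24 thirty-second notes.
Working in thirty-second notes: sixteenth = 2; half note = 16; whole = 32; half = 16; thirty-second note = 1; sixteenth = 2; dotted whole note = 48; a full eighth-note quintuplet (5 notes) (five quintuplet eighths span one half) = 16; double-dotted quarter = 14; whole note = 32; thirty-second = 1; a full eighth-note quintuplet (5 notes) (five quintuplet eighths span one half) = 16.
Total: 2 + 16 + 32 + 16 + 1 + 2 + 48 + 16 + 14 + 32 + 1 + 16 = 196.
196 ÷ 24 = 8 complete bars with 4 left over.

8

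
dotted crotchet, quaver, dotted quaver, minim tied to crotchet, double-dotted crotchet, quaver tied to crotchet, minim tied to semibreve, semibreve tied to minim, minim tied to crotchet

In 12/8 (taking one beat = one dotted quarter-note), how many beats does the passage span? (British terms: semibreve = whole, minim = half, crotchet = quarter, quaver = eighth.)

16

One dotted quarter-note beat = 6 sixteenth notes.
In sixteenth notes: dotted crotchet = 6; quaver = 2; dotted quaver = 3; minim tied to crotchet (minim + crotchet) = 12; double-dotted crotchet = 7; quaver tied to crotchet (quaver + crotchet) = 6; minim tied to semibreve (minim + semibreve) = 24; semibreve tied to minim (semibreve + minim) = 24; minim tied to crotchet (minim + crotchet) = 12.
Altogether 6 + 2 + 3 + 12 + 7 + 6 + 24 + 24 + 12 = 96.
96 ÷ 6 = 16 beats.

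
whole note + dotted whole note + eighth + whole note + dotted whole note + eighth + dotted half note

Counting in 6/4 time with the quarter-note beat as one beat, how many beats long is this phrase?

One quarter-note beat = 2 eighth notes.
Each duration in eighth notes: whole note = 8; dotted whole note = 12; eighth = 1; whole note = 8; dotted whole note = 12; eighth = 1; dotted half note = 6.
Sum: 8 + 12 + 1 + 8 + 12 + 1 + 6 = 48.
48 ÷ 2 = 24 beats.

24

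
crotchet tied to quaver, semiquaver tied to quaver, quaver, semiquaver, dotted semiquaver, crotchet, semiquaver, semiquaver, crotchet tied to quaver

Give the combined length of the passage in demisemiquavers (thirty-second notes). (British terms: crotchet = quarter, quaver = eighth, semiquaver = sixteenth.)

51

Working in thirty-second notes: crotchet tied to quaver (crotchet + quaver) = 12; semiquaver tied to quaver (semiquaver + quaver) = 6; quaver = 4; semiquaver = 2; dotted semiquaver = 3; crotchet = 8; semiquaver = 2; semiquaver = 2; crotchet tied to quaver (crotchet + quaver) = 12.
Total: 12 + 6 + 4 + 2 + 3 + 8 + 2 + 2 + 12 = 51 thirty-second notes.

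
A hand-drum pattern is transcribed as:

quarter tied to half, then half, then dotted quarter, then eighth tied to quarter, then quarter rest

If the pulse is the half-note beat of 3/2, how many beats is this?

One half-note beat = 4 eighth notes.
Each duration in eighth notes: quarter tied to half (quarter + half) = 6; half = 4; dotted quarter = 3; eighth tied to quarter (eighth + quarter) = 3; quarter rest = 2.
Altogether 6 + 4 + 3 + 3 + 2 = 18.
18 ÷ 4 = 4.5 beats.

4.5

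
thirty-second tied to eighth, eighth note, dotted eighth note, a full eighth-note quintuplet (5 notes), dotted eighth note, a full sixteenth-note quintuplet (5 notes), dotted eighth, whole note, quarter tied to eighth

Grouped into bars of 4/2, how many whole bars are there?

One bar of 4/2 = 64 thirty-second notes.
Each duration in thirty-second notes: thirty-second tied to eighth (thirty-second + eighth) = 5; eighth note = 4; dotted eighth note = 6; a full eighth-note quintuplet (5 notes) (five quintuplet eighths span one half) = 16; dotted eighth note = 6; a full sixteenth-note quintuplet (5 notes) (five quintuplet sixteenths span one quarter) = 8; dotted eighth = 6; whole note = 32; quarter tied to eighth (quarter + eighth) = 12.
Altogether 5 + 4 + 6 + 16 + 6 + 8 + 6 + 32 + 12 = 95.
95 ÷ 64 = 1 complete bar with 31 left over.

1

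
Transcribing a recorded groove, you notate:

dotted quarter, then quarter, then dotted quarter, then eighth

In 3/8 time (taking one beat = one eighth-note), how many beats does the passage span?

9

One eighth-note beat = 2 sixteenth notes.
Working in sixteenth notes: dotted quarter = 6; quarter = 4; dotted quarter = 6; eighth = 2.
Total: 6 + 4 + 6 + 2 = 18.
18 ÷ 2 = 9 beats.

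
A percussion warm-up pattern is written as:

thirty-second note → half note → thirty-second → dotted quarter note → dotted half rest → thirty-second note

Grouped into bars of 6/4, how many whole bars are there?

One bar of 6/4 = 48 thirty-second notes.
Working in thirty-second notes: thirty-second note = 1; half note = 16; thirty-second = 1; dotted quarter note = 12; dotted half rest = 24; thirty-second note = 1.
Total: 1 + 16 + 1 + 12 + 24 + 1 = 55.
55 ÷ 48 = 1 complete bar with 7 left over.

1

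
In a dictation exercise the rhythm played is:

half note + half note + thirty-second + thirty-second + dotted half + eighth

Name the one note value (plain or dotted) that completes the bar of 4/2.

The bar of 4/2 = 64 thirty-second notes.
In thirty-second notes: half note = 16; half note = 16; thirty-second = 1; thirty-second = 1; dotted half = 24; eighth = 4.
Sum: 16 + 16 + 1 + 1 + 24 + 4 = 62.
Remaining: 64 − 62 = 2 thirty-second notes, which is a sixteenth note.

sixteenth note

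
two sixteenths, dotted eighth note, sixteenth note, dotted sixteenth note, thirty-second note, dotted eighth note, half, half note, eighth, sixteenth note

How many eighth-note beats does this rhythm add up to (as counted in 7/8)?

15

One eighth-note beat = 4 thirty-second notes.
Each duration in thirty-second notes: sixteenth = 2; sixteenth = 2; dotted eighth note = 6; sixteenth note = 2; dotted sixteenth note = 3; thirty-second note = 1; dotted eighth note = 6; half = 16; half note = 16; eighth = 4; sixteenth note = 2.
Total: 2 + 2 + 6 + 2 + 3 + 1 + 6 + 16 + 16 + 4 + 2 = 60.
60 ÷ 4 = 15 beats.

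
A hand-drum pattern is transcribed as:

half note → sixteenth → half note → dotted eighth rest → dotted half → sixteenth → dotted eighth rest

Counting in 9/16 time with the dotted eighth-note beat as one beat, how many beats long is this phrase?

One dotted eighth-note beat = 3 sixteenth notes.
Convert each value to sixteenth notes: half note = 8; sixteenth = 1; half note = 8; dotted eighth rest = 3; dotted half = 12; sixteenth = 1; dotted eighth rest = 3.
Sum: 8 + 1 + 8 + 3 + 12 + 1 + 3 = 36.
36 ÷ 3 = 12 beats.

12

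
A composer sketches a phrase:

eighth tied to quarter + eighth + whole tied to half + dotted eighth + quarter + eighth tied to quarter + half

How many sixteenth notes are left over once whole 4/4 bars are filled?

5

One bar of 4/4 = 16 sixteenth notes.
Each duration in sixteenth notes: eighth tied to quarter (eighth + quarter) = 6; eighth = 2; whole tied to half (whole + half) = 24; dotted eighth = 3; quarter = 4; eighth tied to quarter (eighth + quarter) = 6; half = 8.
Altogether 6 + 2 + 24 + 3 + 4 + 6 + 8 = 53.
53 ÷ 16 = 3 complete bars with 5 sixteenth notes remaining.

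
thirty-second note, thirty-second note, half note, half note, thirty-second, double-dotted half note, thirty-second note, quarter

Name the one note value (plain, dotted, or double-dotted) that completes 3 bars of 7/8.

3 bars of 7/8 = 84 thirty-second notes.
Each duration in thirty-second notes: thirty-second note = 1; thirty-second note = 1; half note = 16; half note = 16; thirty-second = 1; double-dotted half note = 28; thirty-second note = 1; quarter = 8.
Sum: 1 + 1 + 16 + 16 + 1 + 28 + 1 + 8 = 72.
Remaining: 84 − 72 = 12 thirty-second notes, which is a dotted quarter note.

dotted quarter note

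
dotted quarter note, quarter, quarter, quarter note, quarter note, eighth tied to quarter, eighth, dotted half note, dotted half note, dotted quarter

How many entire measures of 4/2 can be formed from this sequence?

1

One bar of 4/2 = 16 eighth notes.
Each duration in eighth notes: dotted quarter note = 3; quarter = 2; quarter = 2; quarter note = 2; quarter note = 2; eighth tied to quarter (eighth + quarter) = 3; eighth = 1; dotted half note = 6; dotted half note = 6; dotted quarter = 3.
Adding: 3 + 2 + 2 + 2 + 2 + 3 + 1 + 6 + 6 + 3 = 30.
30 ÷ 16 = 1 complete bar with 14 left over.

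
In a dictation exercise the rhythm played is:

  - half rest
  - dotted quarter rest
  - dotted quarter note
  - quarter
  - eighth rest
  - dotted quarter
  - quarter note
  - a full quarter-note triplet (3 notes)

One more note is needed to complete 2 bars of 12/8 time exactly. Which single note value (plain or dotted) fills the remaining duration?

2 bars of 12/8 = 24 eighth notes.
In eighth notes: half rest = 4; dotted quarter rest = 3; dotted quarter note = 3; quarter = 2; eighth rest = 1; dotted quarter = 3; quarter note = 2; a full quarter-note triplet (3 notes) (three triplet quarters span one half) = 4.
Sum: 4 + 3 + 3 + 2 + 1 + 3 + 2 + 4 = 22.
Remaining: 24 − 22 = 2 eighth notes, which is a quarter note.

quarter note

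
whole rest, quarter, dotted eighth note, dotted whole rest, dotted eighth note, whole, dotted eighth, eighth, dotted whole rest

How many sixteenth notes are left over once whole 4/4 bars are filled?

One bar of 4/4 = 16 sixteenth notes.
In sixteenth notes: whole rest = 16; quarter = 4; dotted eighth note = 3; dotted whole rest = 24; dotted eighth note = 3; whole = 16; dotted eighth = 3; eighth = 2; dotted whole rest = 24.
Adding: 16 + 4 + 3 + 24 + 3 + 16 + 3 + 2 + 24 = 95.
95 ÷ 16 = 5 complete bars with 15 sixteenth notes remaining.

15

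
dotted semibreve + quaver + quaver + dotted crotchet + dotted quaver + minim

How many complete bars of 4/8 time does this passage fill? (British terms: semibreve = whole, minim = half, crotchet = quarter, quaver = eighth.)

One bar of 4/8 = 8 sixteenth notes.
In sixteenth notes: dotted semibreve = 24; quaver = 2; quaver = 2; dotted crotchet = 6; dotted quaver = 3; minim = 8.
Altogether 24 + 2 + 2 + 6 + 3 + 8 = 45.
45 ÷ 8 = 5 complete bars with 5 left over.

5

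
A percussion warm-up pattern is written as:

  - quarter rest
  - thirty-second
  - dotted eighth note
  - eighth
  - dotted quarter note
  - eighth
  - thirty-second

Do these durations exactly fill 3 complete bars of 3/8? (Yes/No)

Yes

One bar of 3/8 = 12 thirty-second notes, so 3 bars = 36.
Working in thirty-second notes: quarter rest = 8; thirty-second = 1; dotted eighth note = 6; eighth = 4; dotted quarter note = 12; eighth = 4; thirty-second = 1.
Altogether 8 + 1 + 6 + 4 + 12 + 4 + 1 = 36.
36 equals 36, so the answer is Yes.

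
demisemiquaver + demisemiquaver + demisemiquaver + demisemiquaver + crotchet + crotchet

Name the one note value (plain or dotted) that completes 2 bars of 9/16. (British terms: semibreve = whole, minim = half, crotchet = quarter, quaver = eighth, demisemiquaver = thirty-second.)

2 bars of 9/16 = 36 thirty-second notes.
Each duration in thirty-second notes: demisemiquaver = 1; demisemiquaver = 1; demisemiquaver = 1; demisemiquaver = 1; crotchet = 8; crotchet = 8.
Sum: 1 + 1 + 1 + 1 + 8 + 8 = 20.
Remaining: 36 − 20 = 16 thirty-second notes, which is a half note.

half note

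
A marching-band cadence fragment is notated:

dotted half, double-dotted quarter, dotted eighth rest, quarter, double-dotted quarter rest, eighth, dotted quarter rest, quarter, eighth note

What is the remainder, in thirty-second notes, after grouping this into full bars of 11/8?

One bar of 11/8 = 22 sixteenth notes.
Express everything in sixteenth notes: dotted half = 12; double-dotted quarter = 7; dotted eighth rest = 3; quarter = 4; double-dotted quarter rest = 7; eighth = 2; dotted quarter rest = 6; quarter = 4; eighth note = 2.
Sum: 12 + 7 + 3 + 4 + 7 + 2 + 6 + 4 + 2 = 47.
47 ÷ 22 = 2 complete bars with 3 sixteenth notes remaining = 6 thirty-second notes.

6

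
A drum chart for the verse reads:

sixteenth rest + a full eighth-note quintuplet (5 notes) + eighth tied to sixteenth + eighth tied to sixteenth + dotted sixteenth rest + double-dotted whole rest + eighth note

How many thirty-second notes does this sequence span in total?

Each duration in thirty-second notes: sixteenth rest = 2; a full eighth-note quintuplet (5 notes) (five quintuplet eighths span one half) = 16; eighth tied to sixteenth (eighth + sixteenth) = 6; eighth tied to sixteenth (eighth + sixteenth) = 6; dotted sixteenth rest = 3; double-dotted whole rest = 56; eighth note = 4.
Sum: 2 + 16 + 6 + 6 + 3 + 56 + 4 = 93 thirty-second notes.

93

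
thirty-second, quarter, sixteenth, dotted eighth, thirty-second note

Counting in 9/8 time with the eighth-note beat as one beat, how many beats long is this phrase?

One eighth-note beat = 4 thirty-second notes.
Each duration in thirty-second notes: thirty-second = 1; quarter = 8; sixteenth = 2; dotted eighth = 6; thirty-second note = 1.
Adding: 1 + 8 + 2 + 6 + 1 = 18.
18 ÷ 4 = 4.5 beats.

4.5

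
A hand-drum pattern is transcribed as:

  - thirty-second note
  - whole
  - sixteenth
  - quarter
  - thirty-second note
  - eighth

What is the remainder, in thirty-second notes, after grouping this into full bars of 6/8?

0

One bar of 6/8 = 24 thirty-second notes.
Working in thirty-second notes: thirty-second note = 1; whole = 32; sixteenth = 2; quarter = 8; thirty-second note = 1; eighth = 4.
Total: 1 + 32 + 2 + 8 + 1 + 4 = 48.
48 ÷ 24 = 2 complete bars with 0 thirty-second notes remaining.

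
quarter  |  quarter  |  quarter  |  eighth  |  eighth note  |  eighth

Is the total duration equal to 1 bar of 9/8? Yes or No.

Yes

One bar of 9/8 = 9 eighth notes.
In eighth notes: quarter = 2; quarter = 2; quarter = 2; eighth = 1; eighth note = 1; eighth = 1.
Total: 2 + 2 + 2 + 1 + 1 + 1 = 9.
9 equals 9, so the answer is Yes.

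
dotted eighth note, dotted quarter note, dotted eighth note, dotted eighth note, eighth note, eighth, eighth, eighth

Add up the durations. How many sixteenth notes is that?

Working in sixteenth notes: dotted eighth note = 3; dotted quarter note = 6; dotted eighth note = 3; dotted eighth note = 3; eighth note = 2; eighth = 2; eighth = 2; eighth = 2.
Sum: 3 + 6 + 3 + 3 + 2 + 2 + 2 + 2 = 23 sixteenth notes.

23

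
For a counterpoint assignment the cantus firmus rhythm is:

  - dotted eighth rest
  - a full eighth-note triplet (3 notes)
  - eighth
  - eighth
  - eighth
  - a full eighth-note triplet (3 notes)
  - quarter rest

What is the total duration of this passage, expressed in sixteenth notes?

Working in sixteenth notes: dotted eighth rest = 3; a full eighth-note triplet (3 notes) (three triplet eighths span one quarter) = 4; eighth = 2; eighth = 2; eighth = 2; a full eighth-note triplet (3 notes) (three triplet eighths span one quarter) = 4; quarter rest = 4.
Total: 3 + 4 + 2 + 2 + 2 + 4 + 4 = 21 sixteenth notes.

21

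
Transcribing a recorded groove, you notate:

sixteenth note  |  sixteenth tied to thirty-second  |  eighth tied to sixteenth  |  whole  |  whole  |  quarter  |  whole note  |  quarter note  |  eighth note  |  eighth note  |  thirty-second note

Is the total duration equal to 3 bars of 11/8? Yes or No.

One bar of 11/8 = 44 thirty-second notes, so 3 bars = 132.
Each duration in thirty-second notes: sixteenth note = 2; sixteenth tied to thirty-second (sixteenth + thirty-second) = 3; eighth tied to sixteenth (eighth + sixteenth) = 6; whole = 32; whole = 32; quarter = 8; whole note = 32; quarter note = 8; eighth note = 4; eighth note = 4; thirty-second note = 1.
Sum: 2 + 3 + 6 + 32 + 32 + 8 + 32 + 8 + 4 + 4 + 1 = 132.
132 equals 132, so the answer is Yes.

Yes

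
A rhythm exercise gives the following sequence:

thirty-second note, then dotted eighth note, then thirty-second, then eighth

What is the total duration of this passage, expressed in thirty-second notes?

12

In thirty-second notes: thirty-second note = 1; dotted eighth note = 6; thirty-second = 1; eighth = 4.
Altogether 1 + 6 + 1 + 4 = 12 thirty-second notes.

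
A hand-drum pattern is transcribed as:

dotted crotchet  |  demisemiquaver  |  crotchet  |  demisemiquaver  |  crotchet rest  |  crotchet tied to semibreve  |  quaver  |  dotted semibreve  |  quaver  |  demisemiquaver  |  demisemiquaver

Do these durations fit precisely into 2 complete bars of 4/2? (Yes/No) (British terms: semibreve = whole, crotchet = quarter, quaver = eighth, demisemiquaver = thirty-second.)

One bar of 4/2 = 64 thirty-second notes, so 2 bars = 128.
In thirty-second notes: dotted crotchet = 12; demisemiquaver = 1; crotchet = 8; demisemiquaver = 1; crotchet rest = 8; crotchet tied to semibreve (crotchet + semibreve) = 40; quaver = 4; dotted semibreve = 48; quaver = 4; demisemiquaver = 1; demisemiquaver = 1.
Sum: 12 + 1 + 8 + 1 + 8 + 40 + 4 + 48 + 4 + 1 + 1 = 128.
128 equals 128, so the answer is Yes.

Yes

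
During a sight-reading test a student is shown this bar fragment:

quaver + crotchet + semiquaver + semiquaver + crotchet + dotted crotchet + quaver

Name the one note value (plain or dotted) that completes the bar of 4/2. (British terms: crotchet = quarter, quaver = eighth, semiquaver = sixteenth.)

The bar of 4/2 = 32 sixteenth notes.
Express everything in sixteenth notes: quaver = 2; crotchet = 4; semiquaver = 1; semiquaver = 1; crotchet = 4; dotted crotchet = 6; quaver = 2.
Total: 2 + 4 + 1 + 1 + 4 + 6 + 2 = 20.
Remaining: 32 − 20 = 12 sixteenth notes, which is a dotted half note.

dotted half note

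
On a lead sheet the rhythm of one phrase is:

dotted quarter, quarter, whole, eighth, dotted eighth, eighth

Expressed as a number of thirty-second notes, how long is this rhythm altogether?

Each duration in thirty-second notes: dotted quarter = 12; quarter = 8; whole = 32; eighth = 4; dotted eighth = 6; eighth = 4.
Total: 12 + 8 + 32 + 4 + 6 + 4 = 66 thirty-second notes.

66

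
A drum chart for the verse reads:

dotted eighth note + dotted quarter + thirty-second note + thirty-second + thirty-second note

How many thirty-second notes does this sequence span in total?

21

Working in thirty-second notes: dotted eighth note = 6; dotted quarter = 12; thirty-second note = 1; thirty-second = 1; thirty-second note = 1.
Adding: 6 + 12 + 1 + 1 + 1 = 21 thirty-second notes.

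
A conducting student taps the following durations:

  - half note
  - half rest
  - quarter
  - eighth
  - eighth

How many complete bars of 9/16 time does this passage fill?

One bar of 9/16 = 9 sixteenth notes.
Convert each value to sixteenth notes: half note = 8; half rest = 8; quarter = 4; eighth = 2; eighth = 2.
Total: 8 + 8 + 4 + 2 + 2 = 24.
24 ÷ 9 = 2 complete bars with 6 left over.

2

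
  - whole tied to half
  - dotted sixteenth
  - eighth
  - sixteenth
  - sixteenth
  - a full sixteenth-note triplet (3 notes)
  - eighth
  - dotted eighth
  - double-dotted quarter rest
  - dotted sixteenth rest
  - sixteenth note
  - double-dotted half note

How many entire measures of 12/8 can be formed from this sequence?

2

One bar of 12/8 = 48 thirty-second notes.
In thirty-second notes: whole tied to half (whole + half) = 48; dotted sixteenth = 3; eighth = 4; sixteenth = 2; sixteenth = 2; a full sixteenth-note triplet (3 notes) (three triplet sixteenths span one eighth) = 4; eighth = 4; dotted eighth = 6; double-dotted quarter rest = 14; dotted sixteenth rest = 3; sixteenth note = 2; double-dotted half note = 28.
Altogether 48 + 3 + 4 + 2 + 2 + 4 + 4 + 6 + 14 + 3 + 2 + 28 = 120.
120 ÷ 48 = 2 complete bars with 24 left over.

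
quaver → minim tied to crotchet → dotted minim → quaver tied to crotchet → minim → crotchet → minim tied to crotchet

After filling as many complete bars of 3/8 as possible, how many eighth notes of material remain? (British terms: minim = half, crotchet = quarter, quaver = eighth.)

1

One bar of 3/8 = 3 eighth notes.
In eighth notes: quaver = 1; minim tied to crotchet (minim + crotchet) = 6; dotted minim = 6; quaver tied to crotchet (quaver + crotchet) = 3; minim = 4; crotchet = 2; minim tied to crotchet (minim + crotchet) = 6.
Sum: 1 + 6 + 6 + 3 + 4 + 2 + 6 = 28.
28 ÷ 3 = 9 complete bars with 1 eighth note remaining.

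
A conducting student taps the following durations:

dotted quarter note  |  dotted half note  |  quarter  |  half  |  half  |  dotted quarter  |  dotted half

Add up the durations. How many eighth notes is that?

28

In eighth notes: dotted quarter note = 3; dotted half note = 6; quarter = 2; half = 4; half = 4; dotted quarter = 3; dotted half = 6.
Altogether 3 + 6 + 2 + 4 + 4 + 3 + 6 = 28 eighth notes.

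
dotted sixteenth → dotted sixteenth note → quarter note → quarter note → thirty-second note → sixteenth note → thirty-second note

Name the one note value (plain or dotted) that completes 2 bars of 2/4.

dotted eighth note

2 bars of 2/4 = 32 thirty-second notes.
Working in thirty-second notes: dotted sixteenth = 3; dotted sixteenth note = 3; quarter note = 8; quarter note = 8; thirty-second note = 1; sixteenth note = 2; thirty-second note = 1.
Total: 3 + 3 + 8 + 8 + 1 + 2 + 1 = 26.
Remaining: 32 − 26 = 6 thirty-second notes, which is a dotted eighth note.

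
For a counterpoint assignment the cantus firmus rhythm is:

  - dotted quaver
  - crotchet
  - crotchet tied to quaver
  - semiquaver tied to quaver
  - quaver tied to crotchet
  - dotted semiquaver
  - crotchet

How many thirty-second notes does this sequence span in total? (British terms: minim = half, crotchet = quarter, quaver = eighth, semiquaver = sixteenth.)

In thirty-second notes: dotted quaver = 6; crotchet = 8; crotchet tied to quaver (crotchet + quaver) = 12; semiquaver tied to quaver (semiquaver + quaver) = 6; quaver tied to crotchet (quaver + crotchet) = 12; dotted semiquaver = 3; crotchet = 8.
Total: 6 + 8 + 12 + 6 + 12 + 3 + 8 = 55 thirty-second notes.

55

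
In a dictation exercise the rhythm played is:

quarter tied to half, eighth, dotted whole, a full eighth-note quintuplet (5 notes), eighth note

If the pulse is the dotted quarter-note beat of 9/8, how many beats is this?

8

One dotted quarter-note beat = 3 eighth notes.
Convert each value to eighth notes: quarter tied to half (quarter + half) = 6; eighth = 1; dotted whole = 12; a full eighth-note quintuplet (5 notes) (five quintuplet eighths span one half) = 4; eighth note = 1.
Sum: 6 + 1 + 12 + 4 + 1 = 24.
24 ÷ 3 = 8 beats.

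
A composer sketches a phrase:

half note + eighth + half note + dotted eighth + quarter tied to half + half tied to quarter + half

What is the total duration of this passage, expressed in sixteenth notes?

In sixteenth notes: half note = 8; eighth = 2; half note = 8; dotted eighth = 3; quarter tied to half (quarter + half) = 12; half tied to quarter (half + quarter) = 12; half = 8.
Adding: 8 + 2 + 8 + 3 + 12 + 12 + 8 = 53 sixteenth notes.

53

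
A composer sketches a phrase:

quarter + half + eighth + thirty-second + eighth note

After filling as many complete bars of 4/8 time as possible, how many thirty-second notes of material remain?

One bar of 4/8 = 16 thirty-second notes.
Each duration in thirty-second notes: quarter = 8; half = 16; eighth = 4; thirty-second = 1; eighth note = 4.
Altogether 8 + 16 + 4 + 1 + 4 = 33.
33 ÷ 16 = 2 complete bars with 1 thirty-second note remaining.

1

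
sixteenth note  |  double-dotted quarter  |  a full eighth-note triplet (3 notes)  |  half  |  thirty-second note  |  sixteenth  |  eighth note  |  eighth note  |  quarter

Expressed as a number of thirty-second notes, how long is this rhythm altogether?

Each duration in thirty-second notes: sixteenth note = 2; double-dotted quarter = 14; a full eighth-note triplet (3 notes) (three triplet eighths span one quarter) = 8; half = 16; thirty-second note = 1; sixteenth = 2; eighth note = 4; eighth note = 4; quarter = 8.
Sum: 2 + 14 + 8 + 16 + 1 + 2 + 4 + 4 + 8 = 59 thirty-second notes.

59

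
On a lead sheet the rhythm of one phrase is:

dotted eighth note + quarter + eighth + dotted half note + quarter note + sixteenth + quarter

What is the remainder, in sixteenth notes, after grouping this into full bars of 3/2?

6

One bar of 3/2 = 24 sixteenth notes.
Convert each value to sixteenth notes: dotted eighth note = 3; quarter = 4; eighth = 2; dotted half note = 12; quarter note = 4; sixteenth = 1; quarter = 4.
Altogether 3 + 4 + 2 + 12 + 4 + 1 + 4 = 30.
30 ÷ 24 = 1 complete bar with 6 sixteenth notes remaining.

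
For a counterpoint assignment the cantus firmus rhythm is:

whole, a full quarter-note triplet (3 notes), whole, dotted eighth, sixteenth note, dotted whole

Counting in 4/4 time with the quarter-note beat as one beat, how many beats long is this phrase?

One quarter-note beat = 4 sixteenth notes.
Each duration in sixteenth notes: whole = 16; a full quarter-note triplet (3 notes) (three triplet quarters span one half) = 8; whole = 16; dotted eighth = 3; sixteenth note = 1; dotted whole = 24.
Total: 16 + 8 + 16 + 3 + 1 + 24 = 68.
68 ÷ 4 = 17 beats.

17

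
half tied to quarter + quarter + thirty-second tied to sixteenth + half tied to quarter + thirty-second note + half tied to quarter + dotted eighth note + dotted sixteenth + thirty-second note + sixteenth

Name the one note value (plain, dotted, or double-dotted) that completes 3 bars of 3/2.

3 bars of 3/2 = 144 thirty-second notes.
In thirty-second notes: half tied to quarter (half + quarter) = 24; quarter = 8; thirty-second tied to sixteenth (thirty-second + sixteenth) = 3; half tied to quarter (half + quarter) = 24; thirty-second note = 1; half tied to quarter (half + quarter) = 24; dotted eighth note = 6; dotted sixteenth = 3; thirty-second note = 1; sixteenth = 2.
Adding: 24 + 8 + 3 + 24 + 1 + 24 + 6 + 3 + 1 + 2 = 96.
Remaining: 144 − 96 = 48 thirty-second notes, which is a dotted whole note.

dotted whole note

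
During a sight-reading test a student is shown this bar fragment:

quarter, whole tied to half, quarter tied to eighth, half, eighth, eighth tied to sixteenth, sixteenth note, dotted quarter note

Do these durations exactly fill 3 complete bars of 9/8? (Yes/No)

Yes

One bar of 9/8 = 18 sixteenth notes, so 3 bars = 54.
Each duration in sixteenth notes: quarter = 4; whole tied to half (whole + half) = 24; quarter tied to eighth (quarter + eighth) = 6; half = 8; eighth = 2; eighth tied to sixteenth (eighth + sixteenth) = 3; sixteenth note = 1; dotted quarter note = 6.
Altogether 4 + 24 + 6 + 8 + 2 + 3 + 1 + 6 = 54.
54 equals 54, so the answer is Yes.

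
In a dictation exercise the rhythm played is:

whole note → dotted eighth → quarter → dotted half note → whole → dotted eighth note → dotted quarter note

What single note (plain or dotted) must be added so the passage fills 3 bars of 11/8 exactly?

dotted quarter note

3 bars of 11/8 = 66 sixteenth notes.
In sixteenth notes: whole note = 16; dotted eighth = 3; quarter = 4; dotted half note = 12; whole = 16; dotted eighth note = 3; dotted quarter note = 6.
Sum: 16 + 3 + 4 + 12 + 16 + 3 + 6 = 60.
Remaining: 66 − 60 = 6 sixteenth notes, which is a dotted quarter note.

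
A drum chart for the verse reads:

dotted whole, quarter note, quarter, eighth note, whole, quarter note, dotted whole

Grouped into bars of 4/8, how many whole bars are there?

One bar of 4/8 = 4 eighth notes.
In eighth notes: dotted whole = 12; quarter note = 2; quarter = 2; eighth note = 1; whole = 8; quarter note = 2; dotted whole = 12.
Total: 12 + 2 + 2 + 1 + 8 + 2 + 12 = 39.
39 ÷ 4 = 9 complete bars with 3 left over.

9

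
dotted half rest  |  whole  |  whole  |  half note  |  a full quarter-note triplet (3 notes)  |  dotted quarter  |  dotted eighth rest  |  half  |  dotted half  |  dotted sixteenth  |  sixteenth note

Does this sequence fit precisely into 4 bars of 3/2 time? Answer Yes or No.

No

One bar of 3/2 = 48 thirty-second notes, so 4 bars = 192.
Working in thirty-second notes: dotted half rest = 24; whole = 32; whole = 32; half note = 16; a full quarter-note triplet (3 notes) (three triplet quarters span one half) = 16; dotted quarter = 12; dotted eighth rest = 6; half = 16; dotted half = 24; dotted sixteenth = 3; sixteenth note = 2.
Sum: 24 + 32 + 32 + 16 + 16 + 12 + 6 + 16 + 24 + 3 + 2 = 183.
183 falls short of 192, so the answer is No.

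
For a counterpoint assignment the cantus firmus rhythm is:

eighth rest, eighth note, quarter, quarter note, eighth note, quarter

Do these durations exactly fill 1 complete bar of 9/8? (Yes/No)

Yes

One bar of 9/8 = 9 eighth notes.
In eighth notes: eighth rest = 1; eighth note = 1; quarter = 2; quarter note = 2; eighth note = 1; quarter = 2.
Adding: 1 + 1 + 2 + 2 + 1 + 2 = 9.
9 equals 9, so the answer is Yes.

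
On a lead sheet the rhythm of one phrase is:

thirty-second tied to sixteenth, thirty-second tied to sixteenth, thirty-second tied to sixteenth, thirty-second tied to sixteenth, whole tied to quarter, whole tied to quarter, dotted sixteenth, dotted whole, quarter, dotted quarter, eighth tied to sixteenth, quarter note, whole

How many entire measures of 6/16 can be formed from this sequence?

17

One bar of 6/16 = 12 thirty-second notes.
In thirty-second notes: thirty-second tied to sixteenth (thirty-second + sixteenth) = 3; thirty-second tied to sixteenth (thirty-second + sixteenth) = 3; thirty-second tied to sixteenth (thirty-second + sixteenth) = 3; thirty-second tied to sixteenth (thirty-second + sixteenth) = 3; whole tied to quarter (whole + quarter) = 40; whole tied to quarter (whole + quarter) = 40; dotted sixteenth = 3; dotted whole = 48; quarter = 8; dotted quarter = 12; eighth tied to sixteenth (eighth + sixteenth) = 6; quarter note = 8; whole = 32.
Adding: 3 + 3 + 3 + 3 + 40 + 40 + 3 + 48 + 8 + 12 + 6 + 8 + 32 = 209.
209 ÷ 12 = 17 complete bars with 5 left over.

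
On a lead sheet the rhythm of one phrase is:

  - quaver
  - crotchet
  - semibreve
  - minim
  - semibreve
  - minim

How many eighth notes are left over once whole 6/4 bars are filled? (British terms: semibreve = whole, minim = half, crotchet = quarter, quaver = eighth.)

One bar of 6/4 = 12 eighth notes.
In eighth notes: quaver = 1; crotchet = 2; semibreve = 8; minim = 4; semibreve = 8; minim = 4.
Total: 1 + 2 + 8 + 4 + 8 + 4 = 27.
27 ÷ 12 = 2 complete bars with 3 eighth notes remaining.

3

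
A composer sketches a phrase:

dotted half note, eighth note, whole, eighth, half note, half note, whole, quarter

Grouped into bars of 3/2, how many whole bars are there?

2

One bar of 3/2 = 12 eighth notes.
Working in eighth notes: dotted half note = 6; eighth note = 1; whole = 8; eighth = 1; half note = 4; half note = 4; whole = 8; quarter = 2.
Altogether 6 + 1 + 8 + 1 + 4 + 4 + 8 + 2 = 34.
34 ÷ 12 = 2 complete bars with 10 left over.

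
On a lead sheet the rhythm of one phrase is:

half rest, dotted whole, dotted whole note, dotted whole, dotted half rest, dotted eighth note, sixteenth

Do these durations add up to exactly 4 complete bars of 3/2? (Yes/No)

Yes

One bar of 3/2 = 24 sixteenth notes, so 4 bars = 96.
Each duration in sixteenth notes: half rest = 8; dotted whole = 24; dotted whole note = 24; dotted whole = 24; dotted half rest = 12; dotted eighth note = 3; sixteenth = 1.
Sum: 8 + 24 + 24 + 24 + 12 + 3 + 1 = 96.
96 equals 96, so the answer is Yes.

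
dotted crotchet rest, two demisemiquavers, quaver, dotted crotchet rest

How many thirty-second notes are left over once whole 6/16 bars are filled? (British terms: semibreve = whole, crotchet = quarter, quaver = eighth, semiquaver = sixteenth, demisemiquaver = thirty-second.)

6

One bar of 6/16 = 12 thirty-second notes.
Each duration in thirty-second notes: dotted crotchet rest = 12; demisemiquaver = 1; demisemiquaver = 1; quaver = 4; dotted crotchet rest = 12.
Total: 12 + 1 + 1 + 4 + 12 = 30.
30 ÷ 12 = 2 complete bars with 6 thirty-second notes remaining.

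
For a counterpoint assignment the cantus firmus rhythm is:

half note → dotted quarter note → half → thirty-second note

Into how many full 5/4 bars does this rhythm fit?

1

One bar of 5/4 = 40 thirty-second notes.
Express everything in thirty-second notes: half note = 16; dotted quarter note = 12; half = 16; thirty-second note = 1.
Adding: 16 + 12 + 16 + 1 = 45.
45 ÷ 40 = 1 complete bar with 5 left over.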